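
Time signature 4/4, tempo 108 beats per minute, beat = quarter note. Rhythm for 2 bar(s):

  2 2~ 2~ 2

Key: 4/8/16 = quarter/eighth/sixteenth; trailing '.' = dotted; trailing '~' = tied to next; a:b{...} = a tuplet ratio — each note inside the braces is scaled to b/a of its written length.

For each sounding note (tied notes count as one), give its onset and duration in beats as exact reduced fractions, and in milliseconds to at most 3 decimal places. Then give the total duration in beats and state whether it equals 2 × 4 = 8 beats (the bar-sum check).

1) 0.0ms=0b +1111.111ms=2b
2) 1111.111ms=2b +3333.333ms=6b
Σ=8b of 8 (108bpm 4/4) — PASS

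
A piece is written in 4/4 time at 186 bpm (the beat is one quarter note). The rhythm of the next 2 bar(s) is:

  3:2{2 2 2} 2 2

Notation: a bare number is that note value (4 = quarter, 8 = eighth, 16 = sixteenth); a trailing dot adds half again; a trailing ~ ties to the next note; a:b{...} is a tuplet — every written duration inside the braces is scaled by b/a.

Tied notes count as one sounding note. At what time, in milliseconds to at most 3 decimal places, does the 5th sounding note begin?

1. 0.0ms @ 0 + 430.108ms (4/3)
2. 430.108ms @ 4/3 + 430.108ms (4/3)
3. 860.215ms @ 8/3 + 430.108ms (4/3)
4. 1290.323ms @ 4 + 645.161ms (2)
5. 1935.484ms @ 6 + 645.161ms (2)

note 5 onset = 6b = 1935.484ms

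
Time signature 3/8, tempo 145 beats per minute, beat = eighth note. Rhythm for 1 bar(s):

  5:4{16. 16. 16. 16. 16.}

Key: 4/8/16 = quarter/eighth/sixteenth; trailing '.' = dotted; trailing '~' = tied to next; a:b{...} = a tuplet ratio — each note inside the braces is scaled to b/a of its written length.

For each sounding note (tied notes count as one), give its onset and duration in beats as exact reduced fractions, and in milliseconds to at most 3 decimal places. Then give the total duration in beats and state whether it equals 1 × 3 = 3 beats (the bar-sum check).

1) 0.0ms=0b +248.276ms=3/5b
2) 248.276ms=3/5b +248.276ms=3/5b
3) 496.552ms=6/5b +248.276ms=3/5b
4) 744.828ms=9/5b +248.276ms=3/5b
5) 993.103ms=12/5b +248.276ms=3/5b
Σ=3b of 3 (145bpm 3/8) — PASS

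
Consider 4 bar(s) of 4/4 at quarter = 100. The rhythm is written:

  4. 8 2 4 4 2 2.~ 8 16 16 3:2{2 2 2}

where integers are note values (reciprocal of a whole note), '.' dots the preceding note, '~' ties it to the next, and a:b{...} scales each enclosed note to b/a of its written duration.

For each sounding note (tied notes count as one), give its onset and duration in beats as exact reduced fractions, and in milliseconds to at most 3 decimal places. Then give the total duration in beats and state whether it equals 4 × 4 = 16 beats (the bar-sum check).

1) 0.0ms=0b +900.0ms=3/2b
2) 900.0ms=3/2b +300.0ms=1/2b
3) 1200.0ms=2b +1200.0ms=2b
4) 2400.0ms=4b +600.0ms=1b
5) 3000.0ms=5b +600.0ms=1b
6) 3600.0ms=6b +1200.0ms=2b
7) 4800.0ms=8b +2100.0ms=7/2b
8) 6900.0ms=23/2b +150.0ms=1/4b
9) 7050.0ms=47/4b +150.0ms=1/4b
10) 7200.0ms=12b +800.0ms=4/3b
11) 8000.0ms=40/3b +800.0ms=4/3b
12) 8800.0ms=44/3b +800.0ms=4/3b
Σ=16b of 16 (100bpm 4/4) — PASS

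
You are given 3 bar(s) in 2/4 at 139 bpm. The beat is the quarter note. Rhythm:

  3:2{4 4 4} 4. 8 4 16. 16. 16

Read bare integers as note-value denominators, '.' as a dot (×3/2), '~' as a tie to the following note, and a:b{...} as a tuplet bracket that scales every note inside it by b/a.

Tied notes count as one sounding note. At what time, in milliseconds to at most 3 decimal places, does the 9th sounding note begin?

note 9 onset = 23/4b = 2482.014ms

1. 0.0ms @ 0 + 287.77ms (2/3)
2. 287.77ms @ 2/3 + 287.77ms (2/3)
3. 575.54ms @ 4/3 + 287.77ms (2/3)
4. 863.309ms @ 2 + 647.482ms (3/2)
5. 1510.791ms @ 7/2 + 215.827ms (1/2)
6. 1726.619ms @ 4 + 431.655ms (1)
7. 2158.273ms @ 5 + 161.871ms (3/8)
8. 2320.144ms @ 43/8 + 161.871ms (3/8)
9. 2482.014ms @ 23/4 + 107.914ms (1/4)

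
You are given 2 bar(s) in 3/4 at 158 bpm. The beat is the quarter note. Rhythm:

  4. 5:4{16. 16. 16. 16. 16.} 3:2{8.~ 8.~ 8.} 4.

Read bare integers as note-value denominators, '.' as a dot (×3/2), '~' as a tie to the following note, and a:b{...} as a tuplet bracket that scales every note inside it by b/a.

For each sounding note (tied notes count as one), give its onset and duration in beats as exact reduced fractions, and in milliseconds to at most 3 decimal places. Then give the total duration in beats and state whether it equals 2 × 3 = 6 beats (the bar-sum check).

1) 0.0ms=0b +569.62ms=3/2b
2) 569.62ms=3/2b +113.924ms=3/10b
3) 683.544ms=9/5b +113.924ms=3/10b
4) 797.468ms=21/10b +113.924ms=3/10b
5) 911.392ms=12/5b +113.924ms=3/10b
6) 1025.316ms=27/10b +113.924ms=3/10b
7) 1139.241ms=3b +569.62ms=3/2b
8) 1708.861ms=9/2b +569.62ms=3/2b
Σ=6b of 6 (158bpm 3/4) — PASS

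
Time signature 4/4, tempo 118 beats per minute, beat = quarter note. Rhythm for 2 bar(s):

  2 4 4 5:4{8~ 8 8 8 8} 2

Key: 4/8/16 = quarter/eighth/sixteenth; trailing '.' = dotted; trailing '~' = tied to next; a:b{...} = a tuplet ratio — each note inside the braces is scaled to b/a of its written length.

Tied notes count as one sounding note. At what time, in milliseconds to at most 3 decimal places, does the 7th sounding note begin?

1. 0.0ms @ 0 + 1016.949ms (2)
2. 1016.949ms @ 2 + 508.475ms (1)
3. 1525.424ms @ 3 + 508.475ms (1)
4. 2033.898ms @ 4 + 406.78ms (4/5)
5. 2440.678ms @ 24/5 + 203.39ms (2/5)
6. 2644.068ms @ 26/5 + 203.39ms (2/5)
7. 2847.458ms @ 28/5 + 203.39ms (2/5)
8. 3050.847ms @ 6 + 1016.949ms (2)

note 7 onset = 28/5b = 2847.458ms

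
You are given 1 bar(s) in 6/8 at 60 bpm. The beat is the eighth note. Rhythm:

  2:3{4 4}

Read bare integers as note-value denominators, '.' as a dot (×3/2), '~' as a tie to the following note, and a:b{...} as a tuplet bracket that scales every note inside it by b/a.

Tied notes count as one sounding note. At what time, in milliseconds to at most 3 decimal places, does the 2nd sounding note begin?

1. 0.0ms @ 0 + 3000.0ms (3)
2. 3000.0ms @ 3 + 3000.0ms (3)

note 2 onset = 3b = 3000.0ms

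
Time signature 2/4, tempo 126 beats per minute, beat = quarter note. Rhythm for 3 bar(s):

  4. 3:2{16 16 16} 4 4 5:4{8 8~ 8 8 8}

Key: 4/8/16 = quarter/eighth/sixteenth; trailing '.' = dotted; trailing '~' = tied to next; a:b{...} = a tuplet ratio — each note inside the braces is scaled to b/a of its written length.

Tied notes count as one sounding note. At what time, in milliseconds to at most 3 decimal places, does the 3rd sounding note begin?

note 3 onset = 5/3b = 793.651ms

1. 0.0ms @ 0 + 714.286ms (3/2)
2. 714.286ms @ 3/2 + 79.365ms (1/6)
3. 793.651ms @ 5/3 + 79.365ms (1/6)
4. 873.016ms @ 11/6 + 79.365ms (1/6)
5. 952.381ms @ 2 + 476.19ms (1)
6. 1428.571ms @ 3 + 476.19ms (1)
7. 1904.762ms @ 4 + 190.476ms (2/5)
8. 2095.238ms @ 22/5 + 380.952ms (4/5)
9. 2476.19ms @ 26/5 + 190.476ms (2/5)
10. 2666.667ms @ 28/5 + 190.476ms (2/5)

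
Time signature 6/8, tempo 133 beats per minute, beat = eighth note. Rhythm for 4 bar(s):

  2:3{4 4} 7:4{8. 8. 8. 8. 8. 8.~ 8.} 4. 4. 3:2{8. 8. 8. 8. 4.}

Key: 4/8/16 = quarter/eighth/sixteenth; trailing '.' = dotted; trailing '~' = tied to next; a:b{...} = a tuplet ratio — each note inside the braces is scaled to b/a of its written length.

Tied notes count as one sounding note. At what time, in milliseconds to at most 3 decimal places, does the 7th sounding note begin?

note 7 onset = 66/7b = 4253.491ms

1. 0.0ms @ 0 + 1353.383ms (3)
2. 1353.383ms @ 3 + 1353.383ms (3)
3. 2706.767ms @ 6 + 386.681ms (6/7)
4. 3093.448ms @ 48/7 + 386.681ms (6/7)
5. 3480.129ms @ 54/7 + 386.681ms (6/7)
6. 3866.81ms @ 60/7 + 386.681ms (6/7)
7. 4253.491ms @ 66/7 + 386.681ms (6/7)
8. 4640.172ms @ 72/7 + 773.362ms (12/7)
9. 5413.534ms @ 12 + 1353.383ms (3)
10. 6766.917ms @ 15 + 1353.383ms (3)
11. 8120.301ms @ 18 + 451.128ms (1)
12. 8571.429ms @ 19 + 451.128ms (1)
13. 9022.556ms @ 20 + 451.128ms (1)
14. 9473.684ms @ 21 + 451.128ms (1)
15. 9924.812ms @ 22 + 902.256ms (2)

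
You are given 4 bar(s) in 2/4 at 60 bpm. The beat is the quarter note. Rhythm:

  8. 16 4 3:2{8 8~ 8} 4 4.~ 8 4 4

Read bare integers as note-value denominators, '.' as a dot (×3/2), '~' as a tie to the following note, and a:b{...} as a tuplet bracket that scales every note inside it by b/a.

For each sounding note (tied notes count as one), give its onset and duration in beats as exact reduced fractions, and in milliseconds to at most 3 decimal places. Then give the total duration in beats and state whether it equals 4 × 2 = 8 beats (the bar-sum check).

1) 0.0ms=0b +750.0ms=3/4b
2) 750.0ms=3/4b +250.0ms=1/4b
3) 1000.0ms=1b +1000.0ms=1b
4) 2000.0ms=2b +333.333ms=1/3b
5) 2333.333ms=7/3b +666.667ms=2/3b
6) 3000.0ms=3b +1000.0ms=1b
7) 4000.0ms=4b +2000.0ms=2b
8) 6000.0ms=6b +1000.0ms=1b
9) 7000.0ms=7b +1000.0ms=1b
Σ=8b of 8 (60bpm 2/4) — PASS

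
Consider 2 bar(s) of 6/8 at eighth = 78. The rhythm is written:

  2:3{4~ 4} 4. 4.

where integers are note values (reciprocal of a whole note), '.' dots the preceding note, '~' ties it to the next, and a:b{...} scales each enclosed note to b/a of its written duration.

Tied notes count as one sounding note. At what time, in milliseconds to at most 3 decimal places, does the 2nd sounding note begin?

1. 0.0ms @ 0 + 4615.385ms (6)
2. 4615.385ms @ 6 + 2307.692ms (3)
3. 6923.077ms @ 9 + 2307.692ms (3)

note 2 onset = 6b = 4615.385ms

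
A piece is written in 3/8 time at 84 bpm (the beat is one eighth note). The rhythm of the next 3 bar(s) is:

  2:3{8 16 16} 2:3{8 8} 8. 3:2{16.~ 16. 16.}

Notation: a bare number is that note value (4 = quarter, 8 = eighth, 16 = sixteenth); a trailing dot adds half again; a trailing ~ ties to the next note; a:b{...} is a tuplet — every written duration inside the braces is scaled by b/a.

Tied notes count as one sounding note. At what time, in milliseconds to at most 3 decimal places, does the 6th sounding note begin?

note 6 onset = 6b = 4285.714ms

1. 0.0ms @ 0 + 1071.429ms (3/2)
2. 1071.429ms @ 3/2 + 535.714ms (3/4)
3. 1607.143ms @ 9/4 + 535.714ms (3/4)
4. 2142.857ms @ 3 + 1071.429ms (3/2)
5. 3214.286ms @ 9/2 + 1071.429ms (3/2)
6. 4285.714ms @ 6 + 1071.429ms (3/2)
7. 5357.143ms @ 15/2 + 714.286ms (1)
8. 6071.429ms @ 17/2 + 357.143ms (1/2)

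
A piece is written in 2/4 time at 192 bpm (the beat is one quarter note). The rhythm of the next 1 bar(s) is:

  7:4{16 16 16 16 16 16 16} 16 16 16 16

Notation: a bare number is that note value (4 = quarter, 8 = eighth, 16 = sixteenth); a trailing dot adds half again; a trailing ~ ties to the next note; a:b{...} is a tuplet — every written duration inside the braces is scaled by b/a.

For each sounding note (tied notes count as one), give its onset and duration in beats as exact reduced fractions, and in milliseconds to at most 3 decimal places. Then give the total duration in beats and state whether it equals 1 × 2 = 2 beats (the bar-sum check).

1) 0.0ms=0b +44.643ms=1/7b
2) 44.643ms=1/7b +44.643ms=1/7b
3) 89.286ms=2/7b +44.643ms=1/7b
4) 133.929ms=3/7b +44.643ms=1/7b
5) 178.571ms=4/7b +44.643ms=1/7b
6) 223.214ms=5/7b +44.643ms=1/7b
7) 267.857ms=6/7b +44.643ms=1/7b
8) 312.5ms=1b +78.125ms=1/4b
9) 390.625ms=5/4b +78.125ms=1/4b
10) 468.75ms=3/2b +78.125ms=1/4b
11) 546.875ms=7/4b +78.125ms=1/4b
Σ=2b of 2 (192bpm 2/4) — PASS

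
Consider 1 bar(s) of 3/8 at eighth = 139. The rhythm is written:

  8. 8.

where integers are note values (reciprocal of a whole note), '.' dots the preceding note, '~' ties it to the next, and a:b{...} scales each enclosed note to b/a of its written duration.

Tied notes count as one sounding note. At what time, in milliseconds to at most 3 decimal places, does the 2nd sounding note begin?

note 2 onset = 3/2b = 647.482ms

1. 0.0ms @ 0 + 647.482ms (3/2)
2. 647.482ms @ 3/2 + 647.482ms (3/2)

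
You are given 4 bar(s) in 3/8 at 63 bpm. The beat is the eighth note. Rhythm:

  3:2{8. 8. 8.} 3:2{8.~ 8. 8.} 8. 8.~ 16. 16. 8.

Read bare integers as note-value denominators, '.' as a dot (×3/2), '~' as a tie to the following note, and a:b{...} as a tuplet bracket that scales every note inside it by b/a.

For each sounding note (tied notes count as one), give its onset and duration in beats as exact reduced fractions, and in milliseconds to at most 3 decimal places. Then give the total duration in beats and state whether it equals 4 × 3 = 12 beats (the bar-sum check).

1) 0.0ms=0b +952.381ms=1b
2) 952.381ms=1b +952.381ms=1b
3) 1904.762ms=2b +952.381ms=1b
4) 2857.143ms=3b +1904.762ms=2b
5) 4761.905ms=5b +952.381ms=1b
6) 5714.286ms=6b +1428.571ms=3/2b
7) 7142.857ms=15/2b +2142.857ms=9/4b
8) 9285.714ms=39/4b +714.286ms=3/4b
9) 10000.0ms=21/2b +1428.571ms=3/2b
Σ=12b of 12 (63bpm 3/8) — PASS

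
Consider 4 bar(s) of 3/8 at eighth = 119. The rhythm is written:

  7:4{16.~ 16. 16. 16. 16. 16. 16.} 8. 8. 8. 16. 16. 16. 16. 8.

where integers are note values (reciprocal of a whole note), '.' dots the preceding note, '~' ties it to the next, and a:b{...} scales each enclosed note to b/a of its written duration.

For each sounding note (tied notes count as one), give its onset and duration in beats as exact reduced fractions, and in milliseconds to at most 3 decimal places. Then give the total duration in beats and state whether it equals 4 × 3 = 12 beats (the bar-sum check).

1) 0.0ms=0b +432.173ms=6/7b
2) 432.173ms=6/7b +216.086ms=3/7b
3) 648.259ms=9/7b +216.086ms=3/7b
4) 864.346ms=12/7b +216.086ms=3/7b
5) 1080.432ms=15/7b +216.086ms=3/7b
6) 1296.519ms=18/7b +216.086ms=3/7b
7) 1512.605ms=3b +756.303ms=3/2b
8) 2268.908ms=9/2b +756.303ms=3/2b
9) 3025.21ms=6b +756.303ms=3/2b
10) 3781.513ms=15/2b +378.151ms=3/4b
11) 4159.664ms=33/4b +378.151ms=3/4b
12) 4537.815ms=9b +378.151ms=3/4b
13) 4915.966ms=39/4b +378.151ms=3/4b
14) 5294.118ms=21/2b +756.303ms=3/2b
Σ=12b of 12 (119bpm 3/8) — PASS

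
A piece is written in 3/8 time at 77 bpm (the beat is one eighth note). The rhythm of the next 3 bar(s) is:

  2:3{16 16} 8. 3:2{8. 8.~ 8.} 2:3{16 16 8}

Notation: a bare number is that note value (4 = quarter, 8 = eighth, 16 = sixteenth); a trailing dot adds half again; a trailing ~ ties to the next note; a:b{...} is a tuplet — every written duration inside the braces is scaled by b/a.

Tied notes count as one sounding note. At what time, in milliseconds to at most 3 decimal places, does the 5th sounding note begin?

1. 0.0ms @ 0 + 584.416ms (3/4)
2. 584.416ms @ 3/4 + 584.416ms (3/4)
3. 1168.831ms @ 3/2 + 1168.831ms (3/2)
4. 2337.662ms @ 3 + 779.221ms (1)
5. 3116.883ms @ 4 + 1558.442ms (2)
6. 4675.325ms @ 6 + 584.416ms (3/4)
7. 5259.74ms @ 27/4 + 584.416ms (3/4)
8. 5844.156ms @ 15/2 + 1168.831ms (3/2)

note 5 onset = 4b = 3116.883ms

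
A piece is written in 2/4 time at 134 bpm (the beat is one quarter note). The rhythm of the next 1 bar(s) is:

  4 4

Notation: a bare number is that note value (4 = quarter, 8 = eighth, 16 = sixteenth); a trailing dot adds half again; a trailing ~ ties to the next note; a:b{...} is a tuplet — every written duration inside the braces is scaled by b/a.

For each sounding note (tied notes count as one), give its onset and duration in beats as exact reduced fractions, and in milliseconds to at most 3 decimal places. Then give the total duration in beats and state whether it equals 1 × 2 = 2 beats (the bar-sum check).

1) 0.0ms=0b +447.761ms=1b
2) 447.761ms=1b +447.761ms=1b
Σ=2b of 2 (134bpm 2/4) — PASS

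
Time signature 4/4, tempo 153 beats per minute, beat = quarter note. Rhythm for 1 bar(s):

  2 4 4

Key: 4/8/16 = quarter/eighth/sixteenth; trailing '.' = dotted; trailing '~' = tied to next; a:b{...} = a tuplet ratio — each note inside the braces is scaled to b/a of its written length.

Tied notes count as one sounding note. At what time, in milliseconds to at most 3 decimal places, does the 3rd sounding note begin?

1. 0.0ms @ 0 + 784.314ms (2)
2. 784.314ms @ 2 + 392.157ms (1)
3. 1176.471ms @ 3 + 392.157ms (1)

note 3 onset = 3b = 1176.471ms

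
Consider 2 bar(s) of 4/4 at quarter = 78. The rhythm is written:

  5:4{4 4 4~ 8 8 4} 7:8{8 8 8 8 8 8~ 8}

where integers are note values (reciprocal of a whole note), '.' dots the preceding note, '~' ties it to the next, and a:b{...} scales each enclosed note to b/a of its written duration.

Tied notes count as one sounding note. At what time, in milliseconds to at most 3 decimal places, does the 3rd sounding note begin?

1. 0.0ms @ 0 + 615.385ms (4/5)
2. 615.385ms @ 4/5 + 615.385ms (4/5)
3. 1230.769ms @ 8/5 + 923.077ms (6/5)
4. 2153.846ms @ 14/5 + 307.692ms (2/5)
5. 2461.538ms @ 16/5 + 615.385ms (4/5)
6. 3076.923ms @ 4 + 439.56ms (4/7)
7. 3516.484ms @ 32/7 + 439.56ms (4/7)
8. 3956.044ms @ 36/7 + 439.56ms (4/7)
9. 4395.604ms @ 40/7 + 439.56ms (4/7)
10. 4835.165ms @ 44/7 + 439.56ms (4/7)
11. 5274.725ms @ 48/7 + 879.121ms (8/7)

note 3 onset = 8/5b = 1230.769ms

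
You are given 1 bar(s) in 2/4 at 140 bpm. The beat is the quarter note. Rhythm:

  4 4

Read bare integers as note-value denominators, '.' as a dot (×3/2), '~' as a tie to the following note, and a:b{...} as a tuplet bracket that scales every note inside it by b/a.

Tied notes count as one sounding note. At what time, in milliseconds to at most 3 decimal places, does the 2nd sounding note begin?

1. 0.0ms @ 0 + 428.571ms (1)
2. 428.571ms @ 1 + 428.571ms (1)

note 2 onset = 1b = 428.571ms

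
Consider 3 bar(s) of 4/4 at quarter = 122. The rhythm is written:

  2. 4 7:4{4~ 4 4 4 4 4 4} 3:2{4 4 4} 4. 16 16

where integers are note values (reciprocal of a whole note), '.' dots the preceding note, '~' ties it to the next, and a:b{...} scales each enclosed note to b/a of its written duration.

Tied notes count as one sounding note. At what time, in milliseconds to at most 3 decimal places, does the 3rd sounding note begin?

1. 0.0ms @ 0 + 1475.41ms (3)
2. 1475.41ms @ 3 + 491.803ms (1)
3. 1967.213ms @ 4 + 562.061ms (8/7)
4. 2529.274ms @ 36/7 + 281.03ms (4/7)
5. 2810.304ms @ 40/7 + 281.03ms (4/7)
6. 3091.335ms @ 44/7 + 281.03ms (4/7)
7. 3372.365ms @ 48/7 + 281.03ms (4/7)
8. 3653.396ms @ 52/7 + 281.03ms (4/7)
9. 3934.426ms @ 8 + 327.869ms (2/3)
10. 4262.295ms @ 26/3 + 327.869ms (2/3)
11. 4590.164ms @ 28/3 + 327.869ms (2/3)
12. 4918.033ms @ 10 + 737.705ms (3/2)
13. 5655.738ms @ 23/2 + 122.951ms (1/4)
14. 5778.689ms @ 47/4 + 122.951ms (1/4)

note 3 onset = 4b = 1967.213ms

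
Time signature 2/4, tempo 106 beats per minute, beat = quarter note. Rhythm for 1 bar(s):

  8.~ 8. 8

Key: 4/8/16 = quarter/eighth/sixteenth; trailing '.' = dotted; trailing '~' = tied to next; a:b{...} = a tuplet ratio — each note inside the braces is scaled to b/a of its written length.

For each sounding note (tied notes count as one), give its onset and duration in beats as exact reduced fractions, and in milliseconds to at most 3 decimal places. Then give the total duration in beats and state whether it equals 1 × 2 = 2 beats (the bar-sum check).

1) 0.0ms=0b +849.057ms=3/2b
2) 849.057ms=3/2b +283.019ms=1/2b
Σ=2b of 2 (106bpm 2/4) — PASS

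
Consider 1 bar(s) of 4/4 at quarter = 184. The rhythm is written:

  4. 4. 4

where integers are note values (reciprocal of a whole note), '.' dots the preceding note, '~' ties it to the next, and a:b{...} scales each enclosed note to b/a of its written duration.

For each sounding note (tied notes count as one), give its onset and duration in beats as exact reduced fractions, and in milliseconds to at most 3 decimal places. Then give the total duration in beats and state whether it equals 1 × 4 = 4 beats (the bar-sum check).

1) 0.0ms=0b +489.13ms=3/2b
2) 489.13ms=3/2b +489.13ms=3/2b
3) 978.261ms=3b +326.087ms=1b
Σ=4b of 4 (184bpm 4/4) — PASS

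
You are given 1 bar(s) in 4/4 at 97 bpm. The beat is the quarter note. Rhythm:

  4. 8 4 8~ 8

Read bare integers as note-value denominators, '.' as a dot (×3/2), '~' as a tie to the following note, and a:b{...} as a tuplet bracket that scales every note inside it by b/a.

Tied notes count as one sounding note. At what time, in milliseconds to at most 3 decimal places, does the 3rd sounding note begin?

note 3 onset = 2b = 1237.113ms

1. 0.0ms @ 0 + 927.835ms (3/2)
2. 927.835ms @ 3/2 + 309.278ms (1/2)
3. 1237.113ms @ 2 + 618.557ms (1)
4. 1855.67ms @ 3 + 618.557ms (1)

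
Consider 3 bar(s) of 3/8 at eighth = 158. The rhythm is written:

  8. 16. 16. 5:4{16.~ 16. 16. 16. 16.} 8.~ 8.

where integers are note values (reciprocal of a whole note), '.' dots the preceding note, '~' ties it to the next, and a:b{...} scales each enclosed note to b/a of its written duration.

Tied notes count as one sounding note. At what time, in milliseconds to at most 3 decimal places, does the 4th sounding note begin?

note 4 onset = 3b = 1139.241ms

1. 0.0ms @ 0 + 569.62ms (3/2)
2. 569.62ms @ 3/2 + 284.81ms (3/4)
3. 854.43ms @ 9/4 + 284.81ms (3/4)
4. 1139.241ms @ 3 + 455.696ms (6/5)
5. 1594.937ms @ 21/5 + 227.848ms (3/5)
6. 1822.785ms @ 24/5 + 227.848ms (3/5)
7. 2050.633ms @ 27/5 + 227.848ms (3/5)
8. 2278.481ms @ 6 + 1139.241ms (3)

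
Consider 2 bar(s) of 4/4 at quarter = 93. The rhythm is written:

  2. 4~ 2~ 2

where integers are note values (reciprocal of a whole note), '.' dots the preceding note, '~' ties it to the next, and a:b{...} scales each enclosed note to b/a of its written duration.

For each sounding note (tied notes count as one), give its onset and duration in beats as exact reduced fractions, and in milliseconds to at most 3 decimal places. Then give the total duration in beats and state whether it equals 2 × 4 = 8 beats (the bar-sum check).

1) 0.0ms=0b +1935.484ms=3b
2) 1935.484ms=3b +3225.806ms=5b
Σ=8b of 8 (93bpm 4/4) — PASS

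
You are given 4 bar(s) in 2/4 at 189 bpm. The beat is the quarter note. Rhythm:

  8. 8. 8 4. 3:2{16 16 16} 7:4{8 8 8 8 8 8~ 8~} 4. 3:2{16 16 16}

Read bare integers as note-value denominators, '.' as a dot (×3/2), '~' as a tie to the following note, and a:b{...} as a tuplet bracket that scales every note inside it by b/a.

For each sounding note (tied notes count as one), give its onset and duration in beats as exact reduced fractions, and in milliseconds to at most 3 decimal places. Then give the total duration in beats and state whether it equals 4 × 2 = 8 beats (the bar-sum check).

1) 0.0ms=0b +238.095ms=3/4b
2) 238.095ms=3/4b +238.095ms=3/4b
3) 476.19ms=3/2b +158.73ms=1/2b
4) 634.921ms=2b +476.19ms=3/2b
5) 1111.111ms=7/2b +52.91ms=1/6b
6) 1164.021ms=11/3b +52.91ms=1/6b
7) 1216.931ms=23/6b +52.91ms=1/6b
8) 1269.841ms=4b +90.703ms=2/7b
9) 1360.544ms=30/7b +90.703ms=2/7b
10) 1451.247ms=32/7b +90.703ms=2/7b
11) 1541.95ms=34/7b +90.703ms=2/7b
12) 1632.653ms=36/7b +90.703ms=2/7b
13) 1723.356ms=38/7b +657.596ms=29/14b
14) 2380.952ms=15/2b +52.91ms=1/6b
15) 2433.862ms=23/3b +52.91ms=1/6b
16) 2486.772ms=47/6b +52.91ms=1/6b
Σ=8b of 8 (189bpm 2/4) — PASS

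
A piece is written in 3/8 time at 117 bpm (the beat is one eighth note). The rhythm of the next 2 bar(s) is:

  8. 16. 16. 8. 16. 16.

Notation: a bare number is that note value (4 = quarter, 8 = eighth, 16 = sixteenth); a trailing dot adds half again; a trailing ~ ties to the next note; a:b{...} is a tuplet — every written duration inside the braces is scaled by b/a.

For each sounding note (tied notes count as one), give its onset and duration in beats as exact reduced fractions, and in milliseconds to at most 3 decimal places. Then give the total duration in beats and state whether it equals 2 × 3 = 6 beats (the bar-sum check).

1) 0.0ms=0b +769.231ms=3/2b
2) 769.231ms=3/2b +384.615ms=3/4b
3) 1153.846ms=9/4b +384.615ms=3/4b
4) 1538.462ms=3b +769.231ms=3/2b
5) 2307.692ms=9/2b +384.615ms=3/4b
6) 2692.308ms=21/4b +384.615ms=3/4b
Σ=6b of 6 (117bpm 3/8) — PASS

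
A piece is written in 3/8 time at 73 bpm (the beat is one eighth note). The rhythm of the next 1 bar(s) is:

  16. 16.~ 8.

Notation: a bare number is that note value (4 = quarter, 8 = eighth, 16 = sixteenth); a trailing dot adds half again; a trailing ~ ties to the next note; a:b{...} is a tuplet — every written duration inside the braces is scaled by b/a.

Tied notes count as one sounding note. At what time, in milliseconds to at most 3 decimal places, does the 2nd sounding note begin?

1. 0.0ms @ 0 + 616.438ms (3/4)
2. 616.438ms @ 3/4 + 1849.315ms (9/4)

note 2 onset = 3/4b = 616.438ms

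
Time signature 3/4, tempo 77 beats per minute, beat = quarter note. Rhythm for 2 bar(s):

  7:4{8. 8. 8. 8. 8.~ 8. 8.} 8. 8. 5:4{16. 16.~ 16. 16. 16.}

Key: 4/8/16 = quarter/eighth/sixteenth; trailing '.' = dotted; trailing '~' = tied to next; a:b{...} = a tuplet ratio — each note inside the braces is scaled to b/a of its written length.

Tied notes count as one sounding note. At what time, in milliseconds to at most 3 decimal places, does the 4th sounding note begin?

note 4 onset = 9/7b = 1001.855ms

1. 0.0ms @ 0 + 333.952ms (3/7)
2. 333.952ms @ 3/7 + 333.952ms (3/7)
3. 667.904ms @ 6/7 + 333.952ms (3/7)
4. 1001.855ms @ 9/7 + 333.952ms (3/7)
5. 1335.807ms @ 12/7 + 667.904ms (6/7)
6. 2003.711ms @ 18/7 + 333.952ms (3/7)
7. 2337.662ms @ 3 + 584.416ms (3/4)
8. 2922.078ms @ 15/4 + 584.416ms (3/4)
9. 3506.494ms @ 9/2 + 233.766ms (3/10)
10. 3740.26ms @ 24/5 + 467.532ms (3/5)
11. 4207.792ms @ 27/5 + 233.766ms (3/10)
12. 4441.558ms @ 57/10 + 233.766ms (3/10)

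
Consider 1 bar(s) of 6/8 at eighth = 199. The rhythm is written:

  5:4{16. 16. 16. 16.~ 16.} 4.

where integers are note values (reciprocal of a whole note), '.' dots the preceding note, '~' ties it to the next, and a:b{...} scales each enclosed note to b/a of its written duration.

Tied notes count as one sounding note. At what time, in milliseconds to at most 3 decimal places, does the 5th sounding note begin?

1. 0.0ms @ 0 + 180.905ms (3/5)
2. 180.905ms @ 3/5 + 180.905ms (3/5)
3. 361.809ms @ 6/5 + 180.905ms (3/5)
4. 542.714ms @ 9/5 + 361.809ms (6/5)
5. 904.523ms @ 3 + 904.523ms (3)

note 5 onset = 3b = 904.523ms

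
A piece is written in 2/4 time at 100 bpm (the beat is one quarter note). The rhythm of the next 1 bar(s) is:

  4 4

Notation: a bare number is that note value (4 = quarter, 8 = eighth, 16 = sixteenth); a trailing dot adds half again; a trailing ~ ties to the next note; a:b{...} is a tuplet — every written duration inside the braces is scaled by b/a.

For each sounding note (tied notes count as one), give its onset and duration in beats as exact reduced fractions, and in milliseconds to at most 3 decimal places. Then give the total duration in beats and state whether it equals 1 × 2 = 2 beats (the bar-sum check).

1) 0.0ms=0b +600.0ms=1b
2) 600.0ms=1b +600.0ms=1b
Σ=2b of 2 (100bpm 2/4) — PASS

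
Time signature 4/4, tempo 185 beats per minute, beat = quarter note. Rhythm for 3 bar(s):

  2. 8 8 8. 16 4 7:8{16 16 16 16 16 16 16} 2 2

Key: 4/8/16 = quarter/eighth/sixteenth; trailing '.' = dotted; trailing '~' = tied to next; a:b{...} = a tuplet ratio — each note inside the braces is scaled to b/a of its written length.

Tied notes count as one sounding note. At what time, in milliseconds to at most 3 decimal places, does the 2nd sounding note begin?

note 2 onset = 3b = 972.973ms

1. 0.0ms @ 0 + 972.973ms (3)
2. 972.973ms @ 3 + 162.162ms (1/2)
3. 1135.135ms @ 7/2 + 162.162ms (1/2)
4. 1297.297ms @ 4 + 243.243ms (3/4)
5. 1540.541ms @ 19/4 + 81.081ms (1/4)
6. 1621.622ms @ 5 + 324.324ms (1)
7. 1945.946ms @ 6 + 92.664ms (2/7)
8. 2038.61ms @ 44/7 + 92.664ms (2/7)
9. 2131.274ms @ 46/7 + 92.664ms (2/7)
10. 2223.938ms @ 48/7 + 92.664ms (2/7)
11. 2316.602ms @ 50/7 + 92.664ms (2/7)
12. 2409.266ms @ 52/7 + 92.664ms (2/7)
13. 2501.931ms @ 54/7 + 92.664ms (2/7)
14. 2594.595ms @ 8 + 648.649ms (2)
15. 3243.243ms @ 10 + 648.649ms (2)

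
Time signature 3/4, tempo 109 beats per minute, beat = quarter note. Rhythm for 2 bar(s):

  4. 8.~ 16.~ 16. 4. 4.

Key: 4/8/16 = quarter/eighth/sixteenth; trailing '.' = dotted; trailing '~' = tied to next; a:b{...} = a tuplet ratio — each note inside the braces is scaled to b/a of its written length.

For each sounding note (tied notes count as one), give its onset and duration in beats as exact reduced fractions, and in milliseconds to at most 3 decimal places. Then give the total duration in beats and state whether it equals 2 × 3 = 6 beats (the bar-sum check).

1) 0.0ms=0b +825.688ms=3/2b
2) 825.688ms=3/2b +825.688ms=3/2b
3) 1651.376ms=3b +825.688ms=3/2b
4) 2477.064ms=9/2b +825.688ms=3/2b
Σ=6b of 6 (109bpm 3/4) — PASS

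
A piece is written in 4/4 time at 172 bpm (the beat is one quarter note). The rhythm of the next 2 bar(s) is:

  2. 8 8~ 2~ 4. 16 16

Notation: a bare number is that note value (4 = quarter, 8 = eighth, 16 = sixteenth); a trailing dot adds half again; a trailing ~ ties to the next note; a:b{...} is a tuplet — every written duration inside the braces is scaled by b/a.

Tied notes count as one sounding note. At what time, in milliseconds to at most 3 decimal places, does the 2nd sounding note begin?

note 2 onset = 3b = 1046.512ms

1. 0.0ms @ 0 + 1046.512ms (3)
2. 1046.512ms @ 3 + 174.419ms (1/2)
3. 1220.93ms @ 7/2 + 1395.349ms (4)
4. 2616.279ms @ 15/2 + 87.209ms (1/4)
5. 2703.488ms @ 31/4 + 87.209ms (1/4)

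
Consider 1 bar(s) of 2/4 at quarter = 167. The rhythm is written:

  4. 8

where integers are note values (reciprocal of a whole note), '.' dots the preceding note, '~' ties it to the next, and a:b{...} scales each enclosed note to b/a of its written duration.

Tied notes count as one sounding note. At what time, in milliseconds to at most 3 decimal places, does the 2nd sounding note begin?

note 2 onset = 3/2b = 538.922ms

1. 0.0ms @ 0 + 538.922ms (3/2)
2. 538.922ms @ 3/2 + 179.641ms (1/2)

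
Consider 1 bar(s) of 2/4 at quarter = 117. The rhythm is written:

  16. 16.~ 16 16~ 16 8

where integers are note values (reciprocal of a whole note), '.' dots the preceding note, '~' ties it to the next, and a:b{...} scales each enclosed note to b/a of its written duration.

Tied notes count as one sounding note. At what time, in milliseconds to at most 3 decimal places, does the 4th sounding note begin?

1. 0.0ms @ 0 + 192.308ms (3/8)
2. 192.308ms @ 3/8 + 320.513ms (5/8)
3. 512.821ms @ 1 + 256.41ms (1/2)
4. 769.231ms @ 3/2 + 256.41ms (1/2)

note 4 onset = 3/2b = 769.231ms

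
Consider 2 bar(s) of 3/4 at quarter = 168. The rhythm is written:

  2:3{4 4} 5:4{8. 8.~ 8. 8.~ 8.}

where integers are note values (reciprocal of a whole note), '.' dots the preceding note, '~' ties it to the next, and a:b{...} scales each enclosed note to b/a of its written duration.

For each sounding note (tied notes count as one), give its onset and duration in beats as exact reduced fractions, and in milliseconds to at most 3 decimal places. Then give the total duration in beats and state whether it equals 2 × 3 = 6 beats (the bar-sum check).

1) 0.0ms=0b +535.714ms=3/2b
2) 535.714ms=3/2b +535.714ms=3/2b
3) 1071.429ms=3b +214.286ms=3/5b
4) 1285.714ms=18/5b +428.571ms=6/5b
5) 1714.286ms=24/5b +428.571ms=6/5b
Σ=6b of 6 (168bpm 3/4) — PASS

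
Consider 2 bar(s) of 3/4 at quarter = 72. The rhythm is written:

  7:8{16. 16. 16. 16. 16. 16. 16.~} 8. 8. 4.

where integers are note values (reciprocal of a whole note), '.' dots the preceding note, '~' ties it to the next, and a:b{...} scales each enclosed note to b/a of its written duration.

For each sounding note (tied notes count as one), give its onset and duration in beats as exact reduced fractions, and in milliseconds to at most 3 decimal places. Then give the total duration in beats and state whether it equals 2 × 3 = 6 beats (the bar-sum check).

1) 0.0ms=0b +357.143ms=3/7b
2) 357.143ms=3/7b +357.143ms=3/7b
3) 714.286ms=6/7b +357.143ms=3/7b
4) 1071.429ms=9/7b +357.143ms=3/7b
5) 1428.571ms=12/7b +357.143ms=3/7b
6) 1785.714ms=15/7b +357.143ms=3/7b
7) 2142.857ms=18/7b +982.143ms=33/28b
8) 3125.0ms=15/4b +625.0ms=3/4b
9) 3750.0ms=9/2b +1250.0ms=3/2b
Σ=6b of 6 (72bpm 3/4) — PASS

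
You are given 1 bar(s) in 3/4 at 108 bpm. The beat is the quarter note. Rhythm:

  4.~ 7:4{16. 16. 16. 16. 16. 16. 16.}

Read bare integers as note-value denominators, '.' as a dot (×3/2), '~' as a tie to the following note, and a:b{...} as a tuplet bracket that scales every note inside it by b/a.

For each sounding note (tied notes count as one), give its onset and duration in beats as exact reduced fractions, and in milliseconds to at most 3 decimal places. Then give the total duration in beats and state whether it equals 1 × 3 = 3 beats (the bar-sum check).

1) 0.0ms=0b +952.381ms=12/7b
2) 952.381ms=12/7b +119.048ms=3/14b
3) 1071.429ms=27/14b +119.048ms=3/14b
4) 1190.476ms=15/7b +119.048ms=3/14b
5) 1309.524ms=33/14b +119.048ms=3/14b
6) 1428.571ms=18/7b +119.048ms=3/14b
7) 1547.619ms=39/14b +119.048ms=3/14b
Σ=3b of 3 (108bpm 3/4) — PASS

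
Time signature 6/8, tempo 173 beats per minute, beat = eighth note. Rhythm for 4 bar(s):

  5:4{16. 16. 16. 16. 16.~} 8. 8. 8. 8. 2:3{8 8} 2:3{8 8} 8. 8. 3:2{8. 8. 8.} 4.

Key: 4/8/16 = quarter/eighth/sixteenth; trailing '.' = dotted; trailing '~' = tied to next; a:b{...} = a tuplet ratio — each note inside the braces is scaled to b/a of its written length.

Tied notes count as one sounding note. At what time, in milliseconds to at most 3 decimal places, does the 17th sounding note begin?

1. 0.0ms @ 0 + 208.092ms (3/5)
2. 208.092ms @ 3/5 + 208.092ms (3/5)
3. 416.185ms @ 6/5 + 208.092ms (3/5)
4. 624.277ms @ 9/5 + 208.092ms (3/5)
5. 832.37ms @ 12/5 + 728.324ms (21/10)
6. 1560.694ms @ 9/2 + 520.231ms (3/2)
7. 2080.925ms @ 6 + 520.231ms (3/2)
8. 2601.156ms @ 15/2 + 520.231ms (3/2)
9. 3121.387ms @ 9 + 520.231ms (3/2)
10. 3641.618ms @ 21/2 + 520.231ms (3/2)
11. 4161.85ms @ 12 + 520.231ms (3/2)
12. 4682.081ms @ 27/2 + 520.231ms (3/2)
13. 5202.312ms @ 15 + 520.231ms (3/2)
14. 5722.543ms @ 33/2 + 520.231ms (3/2)
15. 6242.775ms @ 18 + 346.821ms (1)
16. 6589.595ms @ 19 + 346.821ms (1)
17. 6936.416ms @ 20 + 346.821ms (1)
18. 7283.237ms @ 21 + 1040.462ms (3)

note 17 onset = 20b = 6936.416ms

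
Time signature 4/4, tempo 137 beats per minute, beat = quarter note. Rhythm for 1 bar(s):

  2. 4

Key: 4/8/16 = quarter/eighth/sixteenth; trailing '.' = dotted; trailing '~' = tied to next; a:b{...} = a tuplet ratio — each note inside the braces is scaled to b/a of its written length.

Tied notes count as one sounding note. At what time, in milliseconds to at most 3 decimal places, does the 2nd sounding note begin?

note 2 onset = 3b = 1313.869ms

1. 0.0ms @ 0 + 1313.869ms (3)
2. 1313.869ms @ 3 + 437.956ms (1)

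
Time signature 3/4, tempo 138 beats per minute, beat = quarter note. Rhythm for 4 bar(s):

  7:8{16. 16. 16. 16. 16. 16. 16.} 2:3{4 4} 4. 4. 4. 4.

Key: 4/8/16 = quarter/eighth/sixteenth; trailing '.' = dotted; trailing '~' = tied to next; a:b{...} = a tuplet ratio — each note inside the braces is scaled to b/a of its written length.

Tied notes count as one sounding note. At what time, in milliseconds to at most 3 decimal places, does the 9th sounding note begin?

note 9 onset = 9/2b = 1956.522ms

1. 0.0ms @ 0 + 186.335ms (3/7)
2. 186.335ms @ 3/7 + 186.335ms (3/7)
3. 372.671ms @ 6/7 + 186.335ms (3/7)
4. 559.006ms @ 9/7 + 186.335ms (3/7)
5. 745.342ms @ 12/7 + 186.335ms (3/7)
6. 931.677ms @ 15/7 + 186.335ms (3/7)
7. 1118.012ms @ 18/7 + 186.335ms (3/7)
8. 1304.348ms @ 3 + 652.174ms (3/2)
9. 1956.522ms @ 9/2 + 652.174ms (3/2)
10. 2608.696ms @ 6 + 652.174ms (3/2)
11. 3260.87ms @ 15/2 + 652.174ms (3/2)
12. 3913.043ms @ 9 + 652.174ms (3/2)
13. 4565.217ms @ 21/2 + 652.174ms (3/2)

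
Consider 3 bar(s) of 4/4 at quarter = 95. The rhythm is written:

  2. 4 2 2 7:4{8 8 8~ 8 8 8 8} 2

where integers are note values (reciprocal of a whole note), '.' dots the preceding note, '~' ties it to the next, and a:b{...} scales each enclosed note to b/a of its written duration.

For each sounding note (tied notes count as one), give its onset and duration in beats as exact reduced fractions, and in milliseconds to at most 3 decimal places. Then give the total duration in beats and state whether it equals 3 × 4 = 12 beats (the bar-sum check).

1) 0.0ms=0b +1894.737ms=3b
2) 1894.737ms=3b +631.579ms=1b
3) 2526.316ms=4b +1263.158ms=2b
4) 3789.474ms=6b +1263.158ms=2b
5) 5052.632ms=8b +180.451ms=2/7b
6) 5233.083ms=58/7b +180.451ms=2/7b
7) 5413.534ms=60/7b +360.902ms=4/7b
8) 5774.436ms=64/7b +180.451ms=2/7b
9) 5954.887ms=66/7b +180.451ms=2/7b
10) 6135.338ms=68/7b +180.451ms=2/7b
11) 6315.789ms=10b +1263.158ms=2b
Σ=12b of 12 (95bpm 4/4) — PASS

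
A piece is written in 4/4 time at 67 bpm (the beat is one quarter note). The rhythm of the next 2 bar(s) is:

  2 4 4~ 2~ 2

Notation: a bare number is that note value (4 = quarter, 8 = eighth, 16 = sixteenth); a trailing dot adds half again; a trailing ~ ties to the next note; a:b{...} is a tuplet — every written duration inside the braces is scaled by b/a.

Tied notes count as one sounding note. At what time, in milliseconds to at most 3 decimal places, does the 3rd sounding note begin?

1. 0.0ms @ 0 + 1791.045ms (2)
2. 1791.045ms @ 2 + 895.522ms (1)
3. 2686.567ms @ 3 + 4477.612ms (5)

note 3 onset = 3b = 2686.567ms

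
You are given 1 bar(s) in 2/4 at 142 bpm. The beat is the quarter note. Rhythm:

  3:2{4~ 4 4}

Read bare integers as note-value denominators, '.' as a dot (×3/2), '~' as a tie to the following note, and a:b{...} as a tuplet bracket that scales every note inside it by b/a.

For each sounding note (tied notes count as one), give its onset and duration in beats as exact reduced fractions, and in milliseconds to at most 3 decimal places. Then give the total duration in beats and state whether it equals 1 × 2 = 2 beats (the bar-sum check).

1) 0.0ms=0b +563.38ms=4/3b
2) 563.38ms=4/3b +281.69ms=2/3b
Σ=2b of 2 (142bpm 2/4) — PASS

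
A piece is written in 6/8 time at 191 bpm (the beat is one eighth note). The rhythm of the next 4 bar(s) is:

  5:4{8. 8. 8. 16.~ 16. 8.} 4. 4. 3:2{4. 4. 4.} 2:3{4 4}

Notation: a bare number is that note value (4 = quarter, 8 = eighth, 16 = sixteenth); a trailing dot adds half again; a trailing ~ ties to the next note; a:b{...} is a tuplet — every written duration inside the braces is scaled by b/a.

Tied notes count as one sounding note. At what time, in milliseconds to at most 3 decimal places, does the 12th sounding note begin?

note 12 onset = 21b = 6596.859ms

1. 0.0ms @ 0 + 376.963ms (6/5)
2. 376.963ms @ 6/5 + 376.963ms (6/5)
3. 753.927ms @ 12/5 + 376.963ms (6/5)
4. 1130.89ms @ 18/5 + 376.963ms (6/5)
5. 1507.853ms @ 24/5 + 376.963ms (6/5)
6. 1884.817ms @ 6 + 942.408ms (3)
7. 2827.225ms @ 9 + 942.408ms (3)
8. 3769.634ms @ 12 + 628.272ms (2)
9. 4397.906ms @ 14 + 628.272ms (2)
10. 5026.178ms @ 16 + 628.272ms (2)
11. 5654.45ms @ 18 + 942.408ms (3)
12. 6596.859ms @ 21 + 942.408ms (3)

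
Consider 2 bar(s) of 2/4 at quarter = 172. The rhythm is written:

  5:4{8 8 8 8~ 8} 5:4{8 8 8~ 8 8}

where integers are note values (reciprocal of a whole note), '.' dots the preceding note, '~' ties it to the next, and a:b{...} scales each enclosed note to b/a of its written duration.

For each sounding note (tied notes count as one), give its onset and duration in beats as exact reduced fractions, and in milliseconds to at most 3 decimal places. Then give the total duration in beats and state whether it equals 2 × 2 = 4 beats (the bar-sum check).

1) 0.0ms=0b +139.535ms=2/5b
2) 139.535ms=2/5b +139.535ms=2/5b
3) 279.07ms=4/5b +139.535ms=2/5b
4) 418.605ms=6/5b +279.07ms=4/5b
5) 697.674ms=2b +139.535ms=2/5b
6) 837.209ms=12/5b +139.535ms=2/5b
7) 976.744ms=14/5b +279.07ms=4/5b
8) 1255.814ms=18/5b +139.535ms=2/5b
Σ=4b of 4 (172bpm 2/4) — PASS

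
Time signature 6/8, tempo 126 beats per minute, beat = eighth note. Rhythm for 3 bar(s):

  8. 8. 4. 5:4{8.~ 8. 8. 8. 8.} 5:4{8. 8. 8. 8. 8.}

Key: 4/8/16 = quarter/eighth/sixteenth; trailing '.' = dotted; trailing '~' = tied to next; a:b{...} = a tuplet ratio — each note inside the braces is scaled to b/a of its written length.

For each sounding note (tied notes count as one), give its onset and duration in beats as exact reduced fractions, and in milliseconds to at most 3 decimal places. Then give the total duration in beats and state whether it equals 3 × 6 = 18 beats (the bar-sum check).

1) 0.0ms=0b +714.286ms=3/2b
2) 714.286ms=3/2b +714.286ms=3/2b
3) 1428.571ms=3b +1428.571ms=3b
4) 2857.143ms=6b +1142.857ms=12/5b
5) 4000.0ms=42/5b +571.429ms=6/5b
6) 4571.429ms=48/5b +571.429ms=6/5b
7) 5142.857ms=54/5b +571.429ms=6/5b
8) 5714.286ms=12b +571.429ms=6/5b
9) 6285.714ms=66/5b +571.429ms=6/5b
10) 6857.143ms=72/5b +571.429ms=6/5b
11) 7428.571ms=78/5b +571.429ms=6/5b
12) 8000.0ms=84/5b +571.429ms=6/5b
Σ=18b of 18 (126bpm 6/8) — PASS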